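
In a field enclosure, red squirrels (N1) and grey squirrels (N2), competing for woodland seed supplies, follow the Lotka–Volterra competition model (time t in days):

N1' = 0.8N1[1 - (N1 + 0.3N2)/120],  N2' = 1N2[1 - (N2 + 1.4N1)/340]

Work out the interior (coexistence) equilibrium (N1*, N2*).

Setting both brackets to zero gives the nullclines N1 + 0.3N2 = 120 and 1.4N1 + N2 = 340.
Substituting N2 = 340 - 1.4N1 into the first: N1(1 - 0.3·1.4) = 120 - 0.3·340.
So N1* = 18/0.58 = 31, and then N2* = 340 - 1.4·31 = 297.

N1* ≈ 31, N2* ≈ 297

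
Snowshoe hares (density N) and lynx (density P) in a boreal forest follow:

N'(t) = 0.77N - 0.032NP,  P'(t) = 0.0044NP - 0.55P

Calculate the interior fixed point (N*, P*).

N* ≈ 125, P* ≈ 24.1

Set dP/dt = 0 with P > 0: 0.0044N - 0.55 = 0, so N* = 0.55/0.0044 = 125.
Set dN/dt = 0 with N > 0: 0.77 - 0.032P = 0, so P* = 0.77/0.032 = 24.1.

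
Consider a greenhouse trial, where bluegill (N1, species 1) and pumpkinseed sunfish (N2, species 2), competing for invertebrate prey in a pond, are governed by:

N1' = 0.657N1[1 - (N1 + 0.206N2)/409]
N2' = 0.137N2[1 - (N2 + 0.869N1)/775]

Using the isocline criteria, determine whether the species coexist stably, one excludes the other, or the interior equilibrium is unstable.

Compare the nullcline intercepts: K1/α12 = 409/0.206 = 1990 > K2 = 775; K2/α21 = 775/0.869 = 892 > K1 = 409.
Since both inequalities hold, each species can invade when rare, so the interior equilibrium is stable.

stable coexistence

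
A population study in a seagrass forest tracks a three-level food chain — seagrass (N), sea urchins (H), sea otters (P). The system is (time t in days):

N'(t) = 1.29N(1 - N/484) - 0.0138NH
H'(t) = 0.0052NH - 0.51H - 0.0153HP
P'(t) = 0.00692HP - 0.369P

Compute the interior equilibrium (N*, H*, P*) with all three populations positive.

N* ≈ 208, H* ≈ 53.3, P* ≈ 37.3

From dP/dt = 0: 0.00692H* = 0.369, so H* = 53.3.
From dN/dt = 0: 1.29(1 - N*/484) = 0.0138·53.3, giving N* = 484·(1 - 0.57) = 208.
From dH/dt = 0: 0.0052·208 - 0.51 = 0.0153P*, so P* = 0.571/0.0153 = 37.3.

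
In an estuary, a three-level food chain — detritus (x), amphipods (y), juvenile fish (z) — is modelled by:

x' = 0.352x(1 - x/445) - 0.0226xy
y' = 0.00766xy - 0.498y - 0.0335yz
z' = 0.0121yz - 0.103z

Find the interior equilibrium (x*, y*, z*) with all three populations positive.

x* ≈ 202, y* ≈ 8.51, z* ≈ 31.3

From dz/dt = 0: 0.0121y* = 0.103, so y* = 8.51.
From dx/dt = 0: 0.352(1 - x*/445) = 0.0226·8.51, giving x* = 445·(1 - 0.547) = 202.
From dy/dt = 0: 0.00766·202 - 0.498 = 0.0335z*, so z* = 1.05/0.0335 = 31.3.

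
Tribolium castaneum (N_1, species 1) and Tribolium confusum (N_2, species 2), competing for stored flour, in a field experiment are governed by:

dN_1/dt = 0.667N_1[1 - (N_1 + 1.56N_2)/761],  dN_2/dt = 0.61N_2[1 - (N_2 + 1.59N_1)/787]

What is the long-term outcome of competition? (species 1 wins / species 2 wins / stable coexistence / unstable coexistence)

Compare the nullcline intercepts: K1/α12 = 761/1.56 = 488 < K2 = 787; K2/α21 = 787/1.59 = 495 < K1 = 761.
Since both are reversed, neither can invade when rare; the interior point is a saddle.

unstable coexistence (outcome depends on initial conditions)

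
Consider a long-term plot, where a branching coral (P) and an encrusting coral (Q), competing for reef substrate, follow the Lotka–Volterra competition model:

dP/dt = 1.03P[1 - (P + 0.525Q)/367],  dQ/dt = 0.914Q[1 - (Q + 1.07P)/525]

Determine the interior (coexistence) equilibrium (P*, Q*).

Setting both brackets to zero gives the nullclines P + 0.525Q = 367 and 1.07P + Q = 525.
Substituting Q = 525 - 1.07P into the first: P(1 - 0.525·1.07) = 367 - 0.525·525.
So P* = 91.4/0.438 = 208, and then Q* = 525 - 1.07·208 = 302.

P* ≈ 208, Q* ≈ 302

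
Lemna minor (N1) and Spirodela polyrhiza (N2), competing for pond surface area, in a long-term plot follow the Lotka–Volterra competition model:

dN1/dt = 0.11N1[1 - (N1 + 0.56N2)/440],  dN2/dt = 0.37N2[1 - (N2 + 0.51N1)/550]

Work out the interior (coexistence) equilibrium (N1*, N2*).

Setting both brackets to zero gives the nullclines N1 + 0.56N2 = 440 and 0.51N1 + N2 = 550.
Substituting N2 = 550 - 0.51N1 into the first: N1(1 - 0.56·0.51) = 440 - 0.56·550.
So N1* = 132/0.714 = 185, and then N2* = 550 - 0.51·185 = 456.

N1* ≈ 185, N2* ≈ 456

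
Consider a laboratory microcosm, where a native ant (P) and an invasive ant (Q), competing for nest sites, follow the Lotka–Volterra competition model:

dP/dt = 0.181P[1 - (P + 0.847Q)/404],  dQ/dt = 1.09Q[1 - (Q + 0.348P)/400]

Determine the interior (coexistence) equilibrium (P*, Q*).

Setting both brackets to zero gives the nullclines P + 0.847Q = 404 and 0.348P + Q = 400.
Substituting Q = 400 - 0.348P into the first: P(1 - 0.847·0.348) = 404 - 0.847·400.
So P* = 65.2/0.705 = 92.5, and then Q* = 400 - 0.348·92.5 = 368.

P* ≈ 92.5, Q* ≈ 368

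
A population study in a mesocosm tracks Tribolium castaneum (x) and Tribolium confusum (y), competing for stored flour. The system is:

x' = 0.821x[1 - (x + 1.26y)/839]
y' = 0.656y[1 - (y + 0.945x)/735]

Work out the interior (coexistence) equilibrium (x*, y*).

Setting both brackets to zero gives the nullclines x + 1.26y = 839 and 0.945x + y = 735.
Substituting y = 735 - 0.945x into the first: x(1 - 1.26·0.945) = 839 - 1.26·735.
So x* = -87.1/-0.191 = 457, and then y* = 735 - 0.945·457 = 303.

x* ≈ 457, y* ≈ 303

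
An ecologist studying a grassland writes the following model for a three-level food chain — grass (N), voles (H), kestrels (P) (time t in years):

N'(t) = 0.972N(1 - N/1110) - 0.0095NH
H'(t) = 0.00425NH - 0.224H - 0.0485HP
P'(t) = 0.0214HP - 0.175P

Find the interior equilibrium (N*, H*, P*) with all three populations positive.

From dP/dt = 0: 0.0214H* = 0.175, so H* = 8.18.
From dN/dt = 0: 0.972(1 - N*/1110) = 0.0095·8.18, giving N* = 1110·(1 - 0.0799) = 1020.
From dH/dt = 0: 0.00425·1020 - 0.224 = 0.0485P*, so P* = 4.12/0.0485 = 84.9.

N* ≈ 1020, H* ≈ 8.18, P* ≈ 84.9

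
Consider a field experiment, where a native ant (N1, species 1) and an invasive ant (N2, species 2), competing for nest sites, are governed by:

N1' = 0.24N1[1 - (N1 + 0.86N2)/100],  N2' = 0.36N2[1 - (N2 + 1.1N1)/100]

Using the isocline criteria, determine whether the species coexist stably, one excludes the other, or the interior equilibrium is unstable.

species 1 excludes species 2

Compare the nullcline intercepts: K1/α12 = 100/0.86 = 116 > K2 = 100; K2/α21 = 100/1.1 = 90.9 < K1 = 100.
Since the inequalities point opposite ways, species 1 can invade but species 2 cannot.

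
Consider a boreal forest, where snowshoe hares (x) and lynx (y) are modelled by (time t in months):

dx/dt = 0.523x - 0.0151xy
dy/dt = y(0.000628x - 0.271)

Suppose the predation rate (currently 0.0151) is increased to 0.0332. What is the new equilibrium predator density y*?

At the interior fixed point, setting dx/dt = 0 with x > 0 fixes y* = (prey growth rate)/(xy coefficient) — independent of the other coefficients.
With the change, y* = 0.523/0.0332 = 15.8; it falls from 34.6.

y* ≈ 15.8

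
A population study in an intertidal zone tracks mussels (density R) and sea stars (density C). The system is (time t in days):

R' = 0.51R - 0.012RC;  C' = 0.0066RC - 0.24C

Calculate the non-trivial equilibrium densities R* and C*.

Set dC/dt = 0 with C > 0: 0.0066R - 0.24 = 0, so R* = 0.24/0.0066 = 36.4.
Set dR/dt = 0 with R > 0: 0.51 - 0.012C = 0, so C* = 0.51/0.012 = 42.5.

R* ≈ 36.4, C* ≈ 42.5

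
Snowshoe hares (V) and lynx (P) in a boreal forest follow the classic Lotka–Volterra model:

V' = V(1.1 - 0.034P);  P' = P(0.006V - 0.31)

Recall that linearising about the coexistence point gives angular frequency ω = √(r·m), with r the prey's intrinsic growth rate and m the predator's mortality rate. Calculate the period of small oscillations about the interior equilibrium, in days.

Here r = 1.1 and m = 0.31, so r·m = 0.341.
ω = √0.341 = 0.584 per day, hence T = 2π/ω ≈ 10.8 days.

T ≈ 10.8 days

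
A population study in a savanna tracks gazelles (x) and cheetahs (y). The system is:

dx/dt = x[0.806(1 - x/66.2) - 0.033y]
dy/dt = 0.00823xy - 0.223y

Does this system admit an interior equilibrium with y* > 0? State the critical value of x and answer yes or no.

The predator equation gives dy/dt > 0 only when x > 0.223/0.00823 = 27.1.
Without the predator, x → K = 66.2. Since 66.2 > 27.1, the predator can invade and persist.

Threshold x = 27.1; K > 27.1, so yes, the predator persists.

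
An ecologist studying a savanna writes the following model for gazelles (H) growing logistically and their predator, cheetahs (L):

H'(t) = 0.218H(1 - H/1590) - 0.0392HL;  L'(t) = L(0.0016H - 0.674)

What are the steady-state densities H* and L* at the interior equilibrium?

H* ≈ 421, L* ≈ 4.09

From dL/dt = 0 with L > 0: 0.0016H* = 0.674, so H* = 421.
Substitute into dH/dt = 0: 0.218(1 - 421/1590) = 0.0392L*.
The bracket is 0.735, giving L* = 0.16/0.0392 = 4.09.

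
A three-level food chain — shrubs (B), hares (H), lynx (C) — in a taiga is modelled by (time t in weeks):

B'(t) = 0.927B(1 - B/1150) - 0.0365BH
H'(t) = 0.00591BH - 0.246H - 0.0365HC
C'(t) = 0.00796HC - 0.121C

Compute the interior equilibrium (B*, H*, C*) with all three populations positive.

B* ≈ 462, H* ≈ 15.2, C* ≈ 68

From dC/dt = 0: 0.00796H* = 0.121, so H* = 15.2.
From dB/dt = 0: 0.927(1 - B*/1150) = 0.0365·15.2, giving B* = 1150·(1 - 0.599) = 462.
From dH/dt = 0: 0.00591·462 - 0.246 = 0.0365C*, so C* = 2.48/0.0365 = 68.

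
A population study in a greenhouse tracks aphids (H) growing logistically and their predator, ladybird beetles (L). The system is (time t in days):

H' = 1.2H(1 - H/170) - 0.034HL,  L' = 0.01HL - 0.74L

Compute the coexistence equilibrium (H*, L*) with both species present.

H* ≈ 74, L* ≈ 19.9

From dL/dt = 0 with L > 0: 0.01H* = 0.74, so H* = 74.
Substitute into dH/dt = 0: 1.2(1 - 74/170) = 0.034L*.
The bracket is 0.565, giving L* = 0.678/0.034 = 19.9.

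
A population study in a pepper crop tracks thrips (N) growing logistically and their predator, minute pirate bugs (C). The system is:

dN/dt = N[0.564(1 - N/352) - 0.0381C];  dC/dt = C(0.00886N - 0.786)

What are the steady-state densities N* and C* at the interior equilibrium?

From dC/dt = 0 with C > 0: 0.00886N* = 0.786, so N* = 88.7.
Substitute into dN/dt = 0: 0.564(1 - 88.7/352) = 0.0381C*.
The bracket is 0.748, giving C* = 0.422/0.0381 = 11.1.

N* ≈ 88.7, C* ≈ 11.1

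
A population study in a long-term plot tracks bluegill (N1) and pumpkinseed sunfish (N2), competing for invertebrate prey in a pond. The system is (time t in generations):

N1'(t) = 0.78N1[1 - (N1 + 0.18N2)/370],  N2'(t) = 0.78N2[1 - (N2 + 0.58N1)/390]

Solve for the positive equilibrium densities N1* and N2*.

Setting both brackets to zero gives the nullclines N1 + 0.18N2 = 370 and 0.58N1 + N2 = 390.
Substituting N2 = 390 - 0.58N1 into the first: N1(1 - 0.18·0.58) = 370 - 0.18·390.
So N1* = 300/0.896 = 335, and then N2* = 390 - 0.58·335 = 196.

N1* ≈ 335, N2* ≈ 196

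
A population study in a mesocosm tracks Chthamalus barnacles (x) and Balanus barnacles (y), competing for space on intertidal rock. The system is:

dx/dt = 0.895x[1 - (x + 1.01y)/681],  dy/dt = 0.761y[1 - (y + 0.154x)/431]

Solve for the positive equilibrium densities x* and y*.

x* ≈ 291, y* ≈ 386

Setting both brackets to zero gives the nullclines x + 1.01y = 681 and 0.154x + y = 431.
Substituting y = 431 - 0.154x into the first: x(1 - 1.01·0.154) = 681 - 1.01·431.
So x* = 246/0.844 = 291, and then y* = 431 - 0.154·291 = 386.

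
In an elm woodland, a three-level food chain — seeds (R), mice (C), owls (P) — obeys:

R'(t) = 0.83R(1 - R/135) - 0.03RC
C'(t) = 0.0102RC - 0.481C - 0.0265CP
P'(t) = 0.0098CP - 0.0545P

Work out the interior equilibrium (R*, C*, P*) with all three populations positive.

R* ≈ 108, C* ≈ 5.56, P* ≈ 23.4

From dP/dt = 0: 0.0098C* = 0.0545, so C* = 5.56.
From dR/dt = 0: 0.83(1 - R*/135) = 0.03·5.56, giving R* = 135·(1 - 0.201) = 108.
From dC/dt = 0: 0.0102·108 - 0.481 = 0.0265P*, so P* = 0.619/0.0265 = 23.4.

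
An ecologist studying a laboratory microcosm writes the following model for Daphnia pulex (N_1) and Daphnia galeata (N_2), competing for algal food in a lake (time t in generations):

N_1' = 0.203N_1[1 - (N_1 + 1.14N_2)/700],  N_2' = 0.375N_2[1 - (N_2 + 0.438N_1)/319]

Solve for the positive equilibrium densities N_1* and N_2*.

Setting both brackets to zero gives the nullclines N_1 + 1.14N_2 = 700 and 0.438N_1 + N_2 = 319.
Substituting N_2 = 319 - 0.438N_1 into the first: N_1(1 - 1.14·0.438) = 700 - 1.14·319.
So N_1* = 336/0.501 = 672, and then N_2* = 319 - 0.438·672 = 24.8.

N_1* ≈ 672, N_2* ≈ 24.8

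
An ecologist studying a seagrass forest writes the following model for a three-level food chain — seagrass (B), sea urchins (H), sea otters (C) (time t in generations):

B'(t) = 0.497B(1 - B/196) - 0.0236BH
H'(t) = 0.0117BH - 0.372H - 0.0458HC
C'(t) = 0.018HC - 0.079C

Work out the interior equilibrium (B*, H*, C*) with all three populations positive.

B* ≈ 155, H* ≈ 4.39, C* ≈ 31.5

From dC/dt = 0: 0.018H* = 0.079, so H* = 4.39.
From dB/dt = 0: 0.497(1 - B*/196) = 0.0236·4.39, giving B* = 196·(1 - 0.208) = 155.
From dH/dt = 0: 0.0117·155 - 0.372 = 0.0458C*, so C* = 1.44/0.0458 = 31.5.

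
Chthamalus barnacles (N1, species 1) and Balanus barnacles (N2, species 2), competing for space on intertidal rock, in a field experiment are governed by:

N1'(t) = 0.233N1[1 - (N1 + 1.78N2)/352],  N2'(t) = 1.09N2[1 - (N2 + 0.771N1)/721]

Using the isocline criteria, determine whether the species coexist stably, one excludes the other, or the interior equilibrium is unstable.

species 2 excludes species 1

Compare the nullcline intercepts: K1/α12 = 352/1.78 = 198 < K2 = 721; K2/α21 = 721/0.771 = 935 > K1 = 352.
Since the inequalities point opposite ways, species 2 can invade but species 1 cannot.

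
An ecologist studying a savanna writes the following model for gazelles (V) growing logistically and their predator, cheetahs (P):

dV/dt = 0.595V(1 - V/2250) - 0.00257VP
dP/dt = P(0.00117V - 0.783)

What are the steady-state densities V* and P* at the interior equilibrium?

From dP/dt = 0 with P > 0: 0.00117V* = 0.783, so V* = 669.
Substitute into dV/dt = 0: 0.595(1 - 669/2250) = 0.00257P*.
The bracket is 0.703, giving P* = 0.418/0.00257 = 163.

V* ≈ 669, P* ≈ 163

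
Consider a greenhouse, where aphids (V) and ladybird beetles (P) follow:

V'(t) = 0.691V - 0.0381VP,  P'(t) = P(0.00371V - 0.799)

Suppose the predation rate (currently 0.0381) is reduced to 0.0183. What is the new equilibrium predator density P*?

P* ≈ 37.8

At the interior fixed point, setting dV/dt = 0 with V > 0 fixes P* = (prey growth rate)/(VP coefficient) — independent of the other coefficients.
With the change, P* = 0.691/0.0183 = 37.8; it rises from 18.1.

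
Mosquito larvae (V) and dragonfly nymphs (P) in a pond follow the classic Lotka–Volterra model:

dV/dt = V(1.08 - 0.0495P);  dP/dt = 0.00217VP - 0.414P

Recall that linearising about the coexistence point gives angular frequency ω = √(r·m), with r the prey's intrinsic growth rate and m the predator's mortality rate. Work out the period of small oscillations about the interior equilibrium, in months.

T ≈ 9.4 months

Here r = 1.08 and m = 0.414, so r·m = 0.447.
ω = √0.447 = 0.669 per month, hence T = 2π/ω ≈ 9.4 months.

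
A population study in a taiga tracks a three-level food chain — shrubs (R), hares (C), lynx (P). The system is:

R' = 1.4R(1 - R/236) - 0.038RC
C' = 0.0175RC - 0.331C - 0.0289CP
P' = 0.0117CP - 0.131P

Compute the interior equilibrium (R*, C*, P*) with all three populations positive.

From dP/dt = 0: 0.0117C* = 0.131, so C* = 11.2.
From dR/dt = 0: 1.4(1 - R*/236) = 0.038·11.2, giving R* = 236·(1 - 0.304) = 164.
From dC/dt = 0: 0.0175·164 - 0.331 = 0.0289P*, so P* = 2.54/0.0289 = 88.

R* ≈ 164, C* ≈ 11.2, P* ≈ 88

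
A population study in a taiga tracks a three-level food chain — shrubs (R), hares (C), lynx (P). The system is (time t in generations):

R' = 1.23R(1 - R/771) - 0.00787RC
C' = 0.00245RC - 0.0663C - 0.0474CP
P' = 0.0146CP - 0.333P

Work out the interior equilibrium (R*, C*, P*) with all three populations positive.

R* ≈ 658, C* ≈ 22.8, P* ≈ 32.6

From dP/dt = 0: 0.0146C* = 0.333, so C* = 22.8.
From dR/dt = 0: 1.23(1 - R*/771) = 0.00787·22.8, giving R* = 771·(1 - 0.146) = 658.
From dC/dt = 0: 0.00245·658 - 0.0663 = 0.0474P*, so P* = 1.55/0.0474 = 32.6.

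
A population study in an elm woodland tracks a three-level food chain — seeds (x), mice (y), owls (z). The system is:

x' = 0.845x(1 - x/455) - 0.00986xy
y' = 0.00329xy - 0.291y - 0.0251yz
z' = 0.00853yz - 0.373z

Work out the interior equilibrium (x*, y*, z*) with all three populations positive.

x* ≈ 223, y* ≈ 43.7, z* ≈ 17.6

From dz/dt = 0: 0.00853y* = 0.373, so y* = 43.7.
From dx/dt = 0: 0.845(1 - x*/455) = 0.00986·43.7, giving x* = 455·(1 - 0.51) = 223.
From dy/dt = 0: 0.00329·223 - 0.291 = 0.0251z*, so z* = 0.442/0.0251 = 17.6.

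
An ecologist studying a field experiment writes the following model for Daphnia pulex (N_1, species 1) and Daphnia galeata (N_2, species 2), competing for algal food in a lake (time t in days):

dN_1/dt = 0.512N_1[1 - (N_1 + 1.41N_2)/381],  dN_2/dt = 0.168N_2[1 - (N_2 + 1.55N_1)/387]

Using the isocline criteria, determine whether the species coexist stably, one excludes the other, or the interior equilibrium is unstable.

Compare the nullcline intercepts: K1/α12 = 381/1.41 = 270 < K2 = 387; K2/α21 = 387/1.55 = 250 < K1 = 381.
Since both are reversed, neither can invade when rare; the interior point is a saddle.

unstable coexistence (outcome depends on initial conditions)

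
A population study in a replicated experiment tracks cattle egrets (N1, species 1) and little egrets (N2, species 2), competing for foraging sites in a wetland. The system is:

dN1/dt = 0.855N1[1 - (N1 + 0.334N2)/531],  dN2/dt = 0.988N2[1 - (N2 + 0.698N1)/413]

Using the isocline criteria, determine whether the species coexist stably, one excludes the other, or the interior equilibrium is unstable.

Compare the nullcline intercepts: K1/α12 = 531/0.334 = 1590 > K2 = 413; K2/α21 = 413/0.698 = 592 > K1 = 531.
Since both inequalities hold, each species can invade when rare, so the interior equilibrium is stable.

stable coexistence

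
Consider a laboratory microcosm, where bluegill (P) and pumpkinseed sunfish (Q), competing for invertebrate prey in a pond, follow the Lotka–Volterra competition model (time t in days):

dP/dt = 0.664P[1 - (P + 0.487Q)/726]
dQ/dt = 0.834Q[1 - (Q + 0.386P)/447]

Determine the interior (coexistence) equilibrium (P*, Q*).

Setting both brackets to zero gives the nullclines P + 0.487Q = 726 and 0.386P + Q = 447.
Substituting Q = 447 - 0.386P into the first: P(1 - 0.487·0.386) = 726 - 0.487·447.
So P* = 508/0.812 = 626, and then Q* = 447 - 0.386·626 = 205.

P* ≈ 626, Q* ≈ 205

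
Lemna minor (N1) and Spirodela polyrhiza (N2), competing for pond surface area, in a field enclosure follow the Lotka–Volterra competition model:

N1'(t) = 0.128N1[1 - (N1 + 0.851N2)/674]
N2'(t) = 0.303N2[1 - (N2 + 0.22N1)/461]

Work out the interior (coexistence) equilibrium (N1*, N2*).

N1* ≈ 347, N2* ≈ 385

Setting both brackets to zero gives the nullclines N1 + 0.851N2 = 674 and 0.22N1 + N2 = 461.
Substituting N2 = 461 - 0.22N1 into the first: N1(1 - 0.851·0.22) = 674 - 0.851·461.
So N1* = 282/0.813 = 347, and then N2* = 461 - 0.22·347 = 385.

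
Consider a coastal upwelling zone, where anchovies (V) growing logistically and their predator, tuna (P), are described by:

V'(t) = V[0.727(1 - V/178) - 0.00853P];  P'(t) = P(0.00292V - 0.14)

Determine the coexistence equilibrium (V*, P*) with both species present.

From dP/dt = 0 with P > 0: 0.00292V* = 0.14, so V* = 47.9.
Substitute into dV/dt = 0: 0.727(1 - 47.9/178) = 0.00853P*.
The bracket is 0.731, giving P* = 0.531/0.00853 = 62.3.

V* ≈ 47.9, P* ≈ 62.3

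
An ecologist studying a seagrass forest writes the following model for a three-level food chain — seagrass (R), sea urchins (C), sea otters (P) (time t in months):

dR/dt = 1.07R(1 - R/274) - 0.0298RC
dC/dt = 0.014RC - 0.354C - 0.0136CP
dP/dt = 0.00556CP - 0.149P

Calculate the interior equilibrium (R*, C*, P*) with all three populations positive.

R* ≈ 69.5, C* ≈ 26.8, P* ≈ 45.5

From dP/dt = 0: 0.00556C* = 0.149, so C* = 26.8.
From dR/dt = 0: 1.07(1 - R*/274) = 0.0298·26.8, giving R* = 274·(1 - 0.746) = 69.5.
From dC/dt = 0: 0.014·69.5 - 0.354 = 0.0136P*, so P* = 0.619/0.0136 = 45.5.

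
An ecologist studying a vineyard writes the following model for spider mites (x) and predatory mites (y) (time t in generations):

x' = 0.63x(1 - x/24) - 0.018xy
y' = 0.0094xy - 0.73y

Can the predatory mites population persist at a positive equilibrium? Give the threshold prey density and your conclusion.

Threshold x = 77.7; K < 77.7, so no, the predator goes extinct.

The predator equation gives dy/dt > 0 only when x > 0.73/0.0094 = 77.7.
Without the predator, x → K = 24. Since 24 < 77.7, the predator cannot invade.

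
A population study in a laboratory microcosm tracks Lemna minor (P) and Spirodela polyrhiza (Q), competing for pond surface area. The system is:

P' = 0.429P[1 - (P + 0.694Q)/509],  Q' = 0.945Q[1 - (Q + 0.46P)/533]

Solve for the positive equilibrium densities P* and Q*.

Setting both brackets to zero gives the nullclines P + 0.694Q = 509 and 0.46P + Q = 533.
Substituting Q = 533 - 0.46P into the first: P(1 - 0.694·0.46) = 509 - 0.694·533.
So P* = 139/0.681 = 204, and then Q* = 533 - 0.46·204 = 439.

P* ≈ 204, Q* ≈ 439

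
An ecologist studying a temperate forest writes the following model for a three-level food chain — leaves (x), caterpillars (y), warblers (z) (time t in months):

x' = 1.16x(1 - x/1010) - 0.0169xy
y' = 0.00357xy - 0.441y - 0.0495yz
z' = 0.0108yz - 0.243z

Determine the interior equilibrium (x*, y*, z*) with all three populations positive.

x* ≈ 679, y* ≈ 22.5, z* ≈ 40.1

From dz/dt = 0: 0.0108y* = 0.243, so y* = 22.5.
From dx/dt = 0: 1.16(1 - x*/1010) = 0.0169·22.5, giving x* = 1010·(1 - 0.328) = 679.
From dy/dt = 0: 0.00357·679 - 0.441 = 0.0495z*, so z* = 1.98/0.0495 = 40.1.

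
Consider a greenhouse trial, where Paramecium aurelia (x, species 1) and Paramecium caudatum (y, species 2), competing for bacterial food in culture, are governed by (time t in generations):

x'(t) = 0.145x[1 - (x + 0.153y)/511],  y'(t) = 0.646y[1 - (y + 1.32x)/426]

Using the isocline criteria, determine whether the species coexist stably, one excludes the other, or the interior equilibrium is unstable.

Compare the nullcline intercepts: K1/α12 = 511/0.153 = 3340 > K2 = 426; K2/α21 = 426/1.32 = 323 < K1 = 511.
Since the inequalities point opposite ways, species 1 can invade but species 2 cannot.

species 1 excludes species 2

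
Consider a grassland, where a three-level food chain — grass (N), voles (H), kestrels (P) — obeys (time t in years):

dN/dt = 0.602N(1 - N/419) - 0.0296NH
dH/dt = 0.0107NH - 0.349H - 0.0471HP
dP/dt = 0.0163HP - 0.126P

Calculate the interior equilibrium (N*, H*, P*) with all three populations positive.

N* ≈ 260, H* ≈ 7.73, P* ≈ 51.6

From dP/dt = 0: 0.0163H* = 0.126, so H* = 7.73.
From dN/dt = 0: 0.602(1 - N*/419) = 0.0296·7.73, giving N* = 419·(1 - 0.38) = 260.
From dH/dt = 0: 0.0107·260 - 0.349 = 0.0471P*, so P* = 2.43/0.0471 = 51.6.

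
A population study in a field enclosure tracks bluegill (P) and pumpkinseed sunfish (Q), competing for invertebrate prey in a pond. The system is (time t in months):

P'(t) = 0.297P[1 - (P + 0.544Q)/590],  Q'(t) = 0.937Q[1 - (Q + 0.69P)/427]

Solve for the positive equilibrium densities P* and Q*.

Setting both brackets to zero gives the nullclines P + 0.544Q = 590 and 0.69P + Q = 427.
Substituting Q = 427 - 0.69P into the first: P(1 - 0.544·0.69) = 590 - 0.544·427.
So P* = 358/0.625 = 573, and then Q* = 427 - 0.69·573 = 31.9.

P* ≈ 573, Q* ≈ 31.9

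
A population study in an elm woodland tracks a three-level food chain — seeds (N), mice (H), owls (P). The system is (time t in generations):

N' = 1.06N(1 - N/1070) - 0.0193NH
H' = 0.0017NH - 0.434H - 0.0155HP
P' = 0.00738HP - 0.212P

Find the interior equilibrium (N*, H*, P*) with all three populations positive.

From dP/dt = 0: 0.00738H* = 0.212, so H* = 28.7.
From dN/dt = 0: 1.06(1 - N*/1070) = 0.0193·28.7, giving N* = 1070·(1 - 0.523) = 510.
From dH/dt = 0: 0.0017·510 - 0.434 = 0.0155P*, so P* = 0.434/0.0155 = 28.

N* ≈ 510, H* ≈ 28.7, P* ≈ 28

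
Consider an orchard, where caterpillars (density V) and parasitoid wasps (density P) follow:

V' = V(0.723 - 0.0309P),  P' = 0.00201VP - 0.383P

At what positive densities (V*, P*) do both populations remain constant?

Set dP/dt = 0 with P > 0: 0.00201V - 0.383 = 0, so V* = 0.383/0.00201 = 191.
Set dV/dt = 0 with V > 0: 0.723 - 0.0309P = 0, so P* = 0.723/0.0309 = 23.4.

V* ≈ 191, P* ≈ 23.4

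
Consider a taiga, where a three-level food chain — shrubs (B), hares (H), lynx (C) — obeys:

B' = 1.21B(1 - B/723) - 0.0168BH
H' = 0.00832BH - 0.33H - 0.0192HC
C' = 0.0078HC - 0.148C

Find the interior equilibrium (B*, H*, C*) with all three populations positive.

B* ≈ 533, H* ≈ 19, C* ≈ 214

From dC/dt = 0: 0.0078H* = 0.148, so H* = 19.
From dB/dt = 0: 1.21(1 - B*/723) = 0.0168·19, giving B* = 723·(1 - 0.263) = 533.
From dH/dt = 0: 0.00832·533 - 0.33 = 0.0192C*, so C* = 4.1/0.0192 = 214.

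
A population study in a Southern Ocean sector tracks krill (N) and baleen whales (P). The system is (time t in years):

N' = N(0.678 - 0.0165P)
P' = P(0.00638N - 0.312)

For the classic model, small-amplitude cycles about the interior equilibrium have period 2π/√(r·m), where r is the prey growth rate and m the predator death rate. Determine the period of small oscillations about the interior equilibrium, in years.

Here r = 0.678 and m = 0.312, so r·m = 0.212.
ω = √0.212 = 0.46 per year, hence T = 2π/ω ≈ 13.7 years.

T ≈ 13.7 years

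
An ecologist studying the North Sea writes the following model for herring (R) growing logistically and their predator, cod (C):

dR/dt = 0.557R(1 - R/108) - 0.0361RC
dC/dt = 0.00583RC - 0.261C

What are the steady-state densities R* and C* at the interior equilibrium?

From dC/dt = 0 with C > 0: 0.00583R* = 0.261, so R* = 44.8.
Substitute into dR/dt = 0: 0.557(1 - 44.8/108) = 0.0361C*.
The bracket is 0.585, giving C* = 0.326/0.0361 = 9.03.

R* ≈ 44.8, C* ≈ 9.03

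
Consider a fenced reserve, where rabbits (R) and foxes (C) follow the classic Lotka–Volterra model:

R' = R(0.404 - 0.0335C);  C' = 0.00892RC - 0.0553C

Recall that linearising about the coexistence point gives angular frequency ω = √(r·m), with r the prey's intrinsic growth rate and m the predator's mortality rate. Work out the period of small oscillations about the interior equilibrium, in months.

Here r = 0.404 and m = 0.0553, so r·m = 0.0223.
ω = √0.0223 = 0.149 per month, hence T = 2π/ω ≈ 42 months.

T ≈ 42 months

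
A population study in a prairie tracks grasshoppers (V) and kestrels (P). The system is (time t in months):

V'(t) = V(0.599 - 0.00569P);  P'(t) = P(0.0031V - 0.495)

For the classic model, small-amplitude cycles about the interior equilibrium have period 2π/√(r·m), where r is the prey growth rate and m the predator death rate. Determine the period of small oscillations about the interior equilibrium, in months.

T ≈ 11.5 months

Here r = 0.599 and m = 0.495, so r·m = 0.297.
ω = √0.297 = 0.545 per month, hence T = 2π/ω ≈ 11.5 months.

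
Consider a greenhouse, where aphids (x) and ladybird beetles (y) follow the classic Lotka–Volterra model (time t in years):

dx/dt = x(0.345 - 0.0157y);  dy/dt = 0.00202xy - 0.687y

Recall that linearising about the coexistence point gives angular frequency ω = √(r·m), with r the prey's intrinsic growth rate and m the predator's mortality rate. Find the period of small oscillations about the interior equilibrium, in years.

Here r = 0.345 and m = 0.687, so r·m = 0.237.
ω = √0.237 = 0.487 per year, hence T = 2π/ω ≈ 12.9 years.

T ≈ 12.9 years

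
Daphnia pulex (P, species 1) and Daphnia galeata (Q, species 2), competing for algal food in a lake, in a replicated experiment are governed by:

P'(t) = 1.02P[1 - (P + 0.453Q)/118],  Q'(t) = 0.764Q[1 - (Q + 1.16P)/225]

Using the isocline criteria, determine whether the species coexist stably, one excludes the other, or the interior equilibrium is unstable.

Compare the nullcline intercepts: K1/α12 = 118/0.453 = 260 > K2 = 225; K2/α21 = 225/1.16 = 194 > K1 = 118.
Since both inequalities hold, each species can invade when rare, so the interior equilibrium is stable.

stable coexistence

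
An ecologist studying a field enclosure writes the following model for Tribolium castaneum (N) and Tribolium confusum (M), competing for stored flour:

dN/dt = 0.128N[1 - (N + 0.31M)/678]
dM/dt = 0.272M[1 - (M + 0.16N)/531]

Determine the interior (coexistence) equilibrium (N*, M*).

Setting both brackets to zero gives the nullclines N + 0.31M = 678 and 0.16N + M = 531.
Substituting M = 531 - 0.16N into the first: N(1 - 0.31·0.16) = 678 - 0.31·531.
So N* = 513/0.95 = 540, and then M* = 531 - 0.16·540 = 445.

N* ≈ 540, M* ≈ 445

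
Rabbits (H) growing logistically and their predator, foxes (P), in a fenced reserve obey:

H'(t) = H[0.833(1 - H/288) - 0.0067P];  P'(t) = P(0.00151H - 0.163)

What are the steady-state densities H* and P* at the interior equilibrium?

From dP/dt = 0 with P > 0: 0.00151H* = 0.163, so H* = 108.
Substitute into dH/dt = 0: 0.833(1 - 108/288) = 0.0067P*.
The bracket is 0.625, giving P* = 0.521/0.0067 = 77.7.

H* ≈ 108, P* ≈ 77.7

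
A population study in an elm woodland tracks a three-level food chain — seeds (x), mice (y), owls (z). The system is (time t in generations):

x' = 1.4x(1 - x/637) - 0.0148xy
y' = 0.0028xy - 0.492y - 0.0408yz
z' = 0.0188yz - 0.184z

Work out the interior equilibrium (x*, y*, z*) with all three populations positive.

x* ≈ 571, y* ≈ 9.79, z* ≈ 27.1

From dz/dt = 0: 0.0188y* = 0.184, so y* = 9.79.
From dx/dt = 0: 1.4(1 - x*/637) = 0.0148·9.79, giving x* = 637·(1 - 0.103) = 571.
From dy/dt = 0: 0.0028·571 - 0.492 = 0.0408z*, so z* = 1.11/0.0408 = 27.1.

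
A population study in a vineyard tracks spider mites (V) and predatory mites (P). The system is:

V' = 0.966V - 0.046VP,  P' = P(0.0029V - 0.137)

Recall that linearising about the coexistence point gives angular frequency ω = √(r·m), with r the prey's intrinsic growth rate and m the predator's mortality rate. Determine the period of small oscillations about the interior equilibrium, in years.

T ≈ 17.3 years

Here r = 0.966 and m = 0.137, so r·m = 0.132.
ω = √0.132 = 0.364 per year, hence T = 2π/ω ≈ 17.3 years.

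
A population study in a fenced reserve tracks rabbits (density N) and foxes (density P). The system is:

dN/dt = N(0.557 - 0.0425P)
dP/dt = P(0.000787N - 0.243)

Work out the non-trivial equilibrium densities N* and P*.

N* ≈ 309, P* ≈ 13.1

Set dP/dt = 0 with P > 0: 0.000787N - 0.243 = 0, so N* = 0.243/0.000787 = 309.
Set dN/dt = 0 with N > 0: 0.557 - 0.0425P = 0, so P* = 0.557/0.0425 = 13.1.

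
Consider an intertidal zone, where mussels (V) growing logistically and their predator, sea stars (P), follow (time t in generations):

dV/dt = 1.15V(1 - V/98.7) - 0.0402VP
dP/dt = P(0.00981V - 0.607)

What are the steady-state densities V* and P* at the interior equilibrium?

From dP/dt = 0 with P > 0: 0.00981V* = 0.607, so V* = 61.9.
Substitute into dV/dt = 0: 1.15(1 - 61.9/98.7) = 0.0402P*.
The bracket is 0.373, giving P* = 0.429/0.0402 = 10.7.

V* ≈ 61.9, P* ≈ 10.7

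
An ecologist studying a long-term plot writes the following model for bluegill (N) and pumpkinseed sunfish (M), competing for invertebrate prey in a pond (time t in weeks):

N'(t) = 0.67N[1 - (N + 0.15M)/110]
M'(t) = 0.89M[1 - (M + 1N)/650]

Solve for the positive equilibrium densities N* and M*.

N* ≈ 14.7, M* ≈ 635

Setting both brackets to zero gives the nullclines N + 0.15M = 110 and 1N + M = 650.
Substituting M = 650 - 1N into the first: N(1 - 0.15·1) = 110 - 0.15·650.
So N* = 12.5/0.85 = 14.7, and then M* = 650 - 1·14.7 = 635.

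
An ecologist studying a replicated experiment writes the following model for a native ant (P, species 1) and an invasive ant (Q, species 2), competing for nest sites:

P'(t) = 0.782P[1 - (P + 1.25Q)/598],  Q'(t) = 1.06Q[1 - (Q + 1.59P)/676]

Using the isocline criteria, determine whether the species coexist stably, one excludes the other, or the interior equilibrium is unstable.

Compare the nullcline intercepts: K1/α12 = 598/1.25 = 478 < K2 = 676; K2/α21 = 676/1.59 = 425 < K1 = 598.
Since both are reversed, neither can invade when rare; the interior point is a saddle.

unstable coexistence (outcome depends on initial conditions)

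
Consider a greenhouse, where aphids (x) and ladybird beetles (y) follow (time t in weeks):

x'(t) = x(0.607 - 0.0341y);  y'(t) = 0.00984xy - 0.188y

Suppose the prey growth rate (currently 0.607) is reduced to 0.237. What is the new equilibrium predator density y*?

y* ≈ 6.95

At the interior fixed point, setting dx/dt = 0 with x > 0 fixes y* = (prey growth rate)/(xy coefficient) — independent of the other coefficients.
With the change, y* = 0.237/0.0341 = 6.95; it falls from 17.8.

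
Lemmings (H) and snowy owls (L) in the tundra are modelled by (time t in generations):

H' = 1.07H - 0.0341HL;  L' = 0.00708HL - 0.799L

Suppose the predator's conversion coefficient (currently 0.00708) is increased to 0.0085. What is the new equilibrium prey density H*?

At the interior fixed point, setting dL/dt = 0 with L > 0 fixes H* = (predator death rate)/(HL coefficient) — independent of the other coefficients.
With the change, H* = 0.799/0.0085 = 94; it falls from 113.

H* ≈ 94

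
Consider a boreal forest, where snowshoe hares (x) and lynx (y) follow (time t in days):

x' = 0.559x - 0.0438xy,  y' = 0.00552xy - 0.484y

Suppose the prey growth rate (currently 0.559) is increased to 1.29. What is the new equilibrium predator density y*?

y* ≈ 29.5

At the interior fixed point, setting dx/dt = 0 with x > 0 fixes y* = (prey growth rate)/(xy coefficient) — independent of the other coefficients.
With the change, y* = 1.29/0.0438 = 29.5; it rises from 12.8.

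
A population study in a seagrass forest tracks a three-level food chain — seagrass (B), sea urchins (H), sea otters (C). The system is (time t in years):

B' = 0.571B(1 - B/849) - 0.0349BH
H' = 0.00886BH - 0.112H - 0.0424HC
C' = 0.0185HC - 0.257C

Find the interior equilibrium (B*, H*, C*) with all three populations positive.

From dC/dt = 0: 0.0185H* = 0.257, so H* = 13.9.
From dB/dt = 0: 0.571(1 - B*/849) = 0.0349·13.9, giving B* = 849·(1 - 0.849) = 128.
From dH/dt = 0: 0.00886·128 - 0.112 = 0.0424C*, so C* = 1.02/0.0424 = 24.1.

B* ≈ 128, H* ≈ 13.9, C* ≈ 24.1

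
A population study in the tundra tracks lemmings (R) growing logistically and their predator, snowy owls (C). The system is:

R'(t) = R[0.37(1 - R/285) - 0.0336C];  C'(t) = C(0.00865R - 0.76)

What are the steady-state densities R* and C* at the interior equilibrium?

From dC/dt = 0 with C > 0: 0.00865R* = 0.76, so R* = 87.9.
Substitute into dR/dt = 0: 0.37(1 - 87.9/285) = 0.0336C*.
The bracket is 0.692, giving C* = 0.256/0.0336 = 7.62.

R* ≈ 87.9, C* ≈ 7.62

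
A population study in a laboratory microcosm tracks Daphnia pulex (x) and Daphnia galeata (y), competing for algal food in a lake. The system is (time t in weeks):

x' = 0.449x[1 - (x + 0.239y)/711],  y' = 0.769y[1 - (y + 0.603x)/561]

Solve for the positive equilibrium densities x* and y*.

x* ≈ 674, y* ≈ 155

Setting both brackets to zero gives the nullclines x + 0.239y = 711 and 0.603x + y = 561.
Substituting y = 561 - 0.603x into the first: x(1 - 0.239·0.603) = 711 - 0.239·561.
So x* = 577/0.856 = 674, and then y* = 561 - 0.603·674 = 155.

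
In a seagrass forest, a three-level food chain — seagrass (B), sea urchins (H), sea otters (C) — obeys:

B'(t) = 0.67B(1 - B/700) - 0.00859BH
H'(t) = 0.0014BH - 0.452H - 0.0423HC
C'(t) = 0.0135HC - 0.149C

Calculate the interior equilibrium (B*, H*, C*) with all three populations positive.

B* ≈ 601, H* ≈ 11, C* ≈ 9.2

From dC/dt = 0: 0.0135H* = 0.149, so H* = 11.
From dB/dt = 0: 0.67(1 - B*/700) = 0.00859·11, giving B* = 700·(1 - 0.142) = 601.
From dH/dt = 0: 0.0014·601 - 0.452 = 0.0423C*, so C* = 0.389/0.0423 = 9.2.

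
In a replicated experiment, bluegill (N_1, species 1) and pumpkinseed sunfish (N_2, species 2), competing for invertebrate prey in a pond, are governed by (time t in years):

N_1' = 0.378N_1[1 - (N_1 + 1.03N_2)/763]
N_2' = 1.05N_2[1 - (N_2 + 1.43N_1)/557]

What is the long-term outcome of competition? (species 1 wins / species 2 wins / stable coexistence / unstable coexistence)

species 1 excludes species 2

Compare the nullcline intercepts: K1/α12 = 763/1.03 = 741 > K2 = 557; K2/α21 = 557/1.43 = 390 < K1 = 763.
Since the inequalities point opposite ways, species 1 can invade but species 2 cannot.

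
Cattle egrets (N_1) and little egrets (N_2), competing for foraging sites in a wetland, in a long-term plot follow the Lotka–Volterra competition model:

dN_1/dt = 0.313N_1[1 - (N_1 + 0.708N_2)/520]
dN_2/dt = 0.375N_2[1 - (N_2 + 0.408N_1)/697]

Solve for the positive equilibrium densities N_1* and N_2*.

Setting both brackets to zero gives the nullclines N_1 + 0.708N_2 = 520 and 0.408N_1 + N_2 = 697.
Substituting N_2 = 697 - 0.408N_1 into the first: N_1(1 - 0.708·0.408) = 520 - 0.708·697.
So N_1* = 26.5/0.711 = 37.3, and then N_2* = 697 - 0.408·37.3 = 682.

N_1* ≈ 37.3, N_2* ≈ 682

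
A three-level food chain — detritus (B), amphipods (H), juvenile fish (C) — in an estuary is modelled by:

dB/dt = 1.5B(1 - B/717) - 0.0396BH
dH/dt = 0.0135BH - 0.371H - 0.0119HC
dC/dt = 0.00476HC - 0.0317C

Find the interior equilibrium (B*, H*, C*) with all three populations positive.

B* ≈ 591, H* ≈ 6.66, C* ≈ 639

From dC/dt = 0: 0.00476H* = 0.0317, so H* = 6.66.
From dB/dt = 0: 1.5(1 - B*/717) = 0.0396·6.66, giving B* = 717·(1 - 0.176) = 591.
From dH/dt = 0: 0.0135·591 - 0.371 = 0.0119C*, so C* = 7.61/0.0119 = 639.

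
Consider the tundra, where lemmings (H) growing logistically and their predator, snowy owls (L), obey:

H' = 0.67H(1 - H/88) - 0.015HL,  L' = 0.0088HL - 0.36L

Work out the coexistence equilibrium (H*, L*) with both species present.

From dL/dt = 0 with L > 0: 0.0088H* = 0.36, so H* = 40.9.
Substitute into dH/dt = 0: 0.67(1 - 40.9/88) = 0.015L*.
The bracket is 0.535, giving L* = 0.359/0.015 = 23.9.

H* ≈ 40.9, L* ≈ 23.9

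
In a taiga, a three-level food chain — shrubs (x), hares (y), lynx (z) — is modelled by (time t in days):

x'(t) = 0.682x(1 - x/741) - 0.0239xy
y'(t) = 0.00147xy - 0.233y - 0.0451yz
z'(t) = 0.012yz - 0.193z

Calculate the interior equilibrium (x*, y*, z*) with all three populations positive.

From dz/dt = 0: 0.012y* = 0.193, so y* = 16.1.
From dx/dt = 0: 0.682(1 - x*/741) = 0.0239·16.1, giving x* = 741·(1 - 0.564) = 323.
From dy/dt = 0: 0.00147·323 - 0.233 = 0.0451z*, so z* = 0.242/0.0451 = 5.37.

x* ≈ 323, y* ≈ 16.1, z* ≈ 5.37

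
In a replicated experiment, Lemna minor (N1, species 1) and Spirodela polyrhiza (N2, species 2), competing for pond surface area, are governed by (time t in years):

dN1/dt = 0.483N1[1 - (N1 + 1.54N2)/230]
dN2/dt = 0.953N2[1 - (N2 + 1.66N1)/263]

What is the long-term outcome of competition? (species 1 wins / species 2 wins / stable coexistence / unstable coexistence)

unstable coexistence (outcome depends on initial conditions)

Compare the nullcline intercepts: K1/α12 = 230/1.54 = 149 < K2 = 263; K2/α21 = 263/1.66 = 158 < K1 = 230.
Since both are reversed, neither can invade when rare; the interior point is a saddle.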